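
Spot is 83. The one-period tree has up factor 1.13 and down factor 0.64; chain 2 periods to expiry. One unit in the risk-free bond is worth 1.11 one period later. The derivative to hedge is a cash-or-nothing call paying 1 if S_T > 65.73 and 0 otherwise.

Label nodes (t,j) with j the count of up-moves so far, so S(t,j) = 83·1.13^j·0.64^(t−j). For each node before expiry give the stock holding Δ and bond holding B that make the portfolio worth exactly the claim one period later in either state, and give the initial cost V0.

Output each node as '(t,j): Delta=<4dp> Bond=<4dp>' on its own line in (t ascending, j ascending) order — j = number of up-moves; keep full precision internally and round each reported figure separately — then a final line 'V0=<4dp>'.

Risk-neutral probability p* = (R−d)/(u−d) = (1.11−0.64)/(1.13−0.64) = 0.9592.
Terminal payoffs: V(2,0)=0.0000, V(2,1)=0.0000, V(2,2)=1.0000
(1,0): S=53.1200. Δ = (V_up−V_dn)/(S_up−S_dn) = (0.0000−0.0000)/(60.0256−33.9968) = 0.0000. V = [p*·0.0000 + (1−p*)·0.0000]/1.11 = 0.0000. B = V − Δ·S = 0.0000.
(1,1): S=93.7900. Δ = (V_up−V_dn)/(S_up−S_dn) = (1.0000−0.0000)/(105.9827−60.0256) = 0.0218. V = [p*·1.0000 + (1−p*)·0.0000]/1.11 = 0.8641. B = V − Δ·S = -1.1767.
(0,0): S=83.0000. Δ = (V_up−V_dn)/(S_up−S_dn) = (0.8641−0.0000)/(93.7900−53.1200) = 0.0212. V = [p*·0.8641 + (1−p*)·0.0000]/1.11 = 0.7467. B = V − Δ·S = -1.0168.
Self-financing check: at every node Δ·S+B equals the discounted successor values.

(0,0): Delta=0.0212 Bond=-1.0168
(1,0): Delta=0.0000 Bond=0.0000
(1,1): Delta=0.0218 Bond=-1.1767
V0=0.7467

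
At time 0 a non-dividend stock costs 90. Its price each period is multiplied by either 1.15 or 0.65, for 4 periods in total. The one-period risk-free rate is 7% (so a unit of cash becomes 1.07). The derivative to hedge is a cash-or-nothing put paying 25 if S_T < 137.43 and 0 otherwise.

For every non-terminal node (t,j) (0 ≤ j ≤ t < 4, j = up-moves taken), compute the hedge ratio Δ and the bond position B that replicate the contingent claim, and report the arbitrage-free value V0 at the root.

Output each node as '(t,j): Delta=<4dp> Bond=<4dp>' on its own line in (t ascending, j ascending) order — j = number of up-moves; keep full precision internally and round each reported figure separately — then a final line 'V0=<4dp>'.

(0,0): Delta=-0.2688 Bond=33.7679
(1,0): Delta=0.0000 Bond=20.4074
(1,1): Delta=-0.2977 Bond=39.1268
(2,0): Delta=0.0000 Bond=21.8360
(2,1): Delta=0.0000 Bond=21.8360
(2,2): Delta=-0.3298 Bond=45.6808
(3,0): Delta=0.0000 Bond=23.3645
(3,1): Delta=0.0000 Bond=23.3645
(3,2): Delta=0.0000 Bond=23.3645
(3,3): Delta=-0.3653 Bond=53.7383
V0=9.5768

Under the risk-neutral measure, an up-move has probability p* = (R−d)/(u−d) = 0.8400 and values discount at R = 1.07.
Payoff layer (t=4): V(4,0)=25.0000, V(4,1)=25.0000, V(4,2)=25.0000, V(4,3)=25.0000, V(4,4)=0.0000
Node (3,0) S=24.7163: V=(p*·25.0000+(1−p*)·25.0000)/1.07=23.3645; Δ=(25.0000−25.0000)/(28.4237−16.0656)=0.0000; B=V−Δ·S=23.3645
Node (3,1) S=43.7287: V=(p*·25.0000+(1−p*)·25.0000)/1.07=23.3645; Δ=(25.0000−25.0000)/(50.2881−28.4237)=0.0000; B=V−Δ·S=23.3645
Node (3,2) S=77.3662: V=(p*·25.0000+(1−p*)·25.0000)/1.07=23.3645; Δ=(25.0000−25.0000)/(88.9712−50.2881)=0.0000; B=V−Δ·S=23.3645
Node (3,3) S=136.8787: V=(p*·0.0000+(1−p*)·25.0000)/1.07=3.7383; Δ=(0.0000−25.0000)/(157.4106−88.9712)=-0.3653; B=V−Δ·S=53.7383
Node (2,0) S=38.0250: V=(p*·23.3645+(1−p*)·23.3645)/1.07=21.8360; Δ=(23.3645−23.3645)/(43.7288−24.7163)=0.0000; B=V−Δ·S=21.8360
Node (2,1) S=67.2750: V=(p*·23.3645+(1−p*)·23.3645)/1.07=21.8360; Δ=(23.3645−23.3645)/(77.3662−43.7287)=0.0000; B=V−Δ·S=21.8360
Node (2,2) S=119.0250: V=(p*·3.7383+(1−p*)·23.3645)/1.07=6.4285; Δ=(3.7383−23.3645)/(136.8787−77.3662)=-0.3298; B=V−Δ·S=45.6808
Node (1,0) S=58.5000: V=(p*·21.8360+(1−p*)·21.8360)/1.07=20.4074; Δ=(21.8360−21.8360)/(67.2750−38.0250)=0.0000; B=V−Δ·S=20.4074
Node (1,1) S=103.5000: V=(p*·6.4285+(1−p*)·21.8360)/1.07=8.3119; Δ=(6.4285−21.8360)/(119.0250−67.2750)=-0.2977; B=V−Δ·S=39.1268
Node (0,0) S=90.0000: V=(p*·8.3119+(1−p*)·20.4074)/1.07=9.5768; Δ=(8.3119−20.4074)/(103.5000−58.5000)=-0.2688; B=V−Δ·S=33.7679
Check: Δ(0,0)·S0 + B(0,0) = 9.5768 = V0.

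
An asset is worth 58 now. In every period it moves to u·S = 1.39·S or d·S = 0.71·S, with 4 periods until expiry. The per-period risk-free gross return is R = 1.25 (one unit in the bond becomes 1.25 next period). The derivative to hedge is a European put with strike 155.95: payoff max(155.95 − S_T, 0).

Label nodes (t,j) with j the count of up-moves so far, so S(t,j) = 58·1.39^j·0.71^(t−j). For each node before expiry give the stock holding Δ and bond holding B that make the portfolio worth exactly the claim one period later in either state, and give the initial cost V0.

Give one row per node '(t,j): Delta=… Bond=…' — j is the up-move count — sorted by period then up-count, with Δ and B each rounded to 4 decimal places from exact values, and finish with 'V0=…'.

(0,0): Delta=-0.6063 Bond=50.9058
(1,0): Delta=-1.0000 Bond=79.8464
(1,1): Delta=-0.5541 Bond=59.4286
(2,0): Delta=-1.0000 Bond=99.8080
(2,1): Delta=-1.0000 Bond=99.8080
(2,2): Delta=-0.4951 Bond=67.6689
(3,0): Delta=-1.0000 Bond=124.7600
(3,1): Delta=-1.0000 Bond=124.7600
(3,2): Delta=-1.0000 Bond=124.7600
(3,3): Delta=-0.4282 Bond=74.1707
V0=15.7426

The replicating-portfolio and risk-neutral prices coincide; use p* = (1.25−0.71)/(1.39−0.71) = 0.7941 for the latter.
At expiry t=4: V(4,0)=141.2112, V(4,1)=127.0952, V(4,2)=99.4596, V(4,3)=45.3562, V(4,4)=0.0000
(3,0): S=20.7588. Δ = (V_up−V_dn)/(S_up−S_dn) = (127.0952−141.2112)/(28.8548−14.7388) = -1.0000. V = [p*·127.0952 + (1−p*)·141.2112]/1.25 = 104.0012. B = V − Δ·S = 124.7600.
(3,1): S=40.6405. Δ = (V_up−V_dn)/(S_up−S_dn) = (99.4596−127.0952)/(56.4904−28.8548) = -1.0000. V = [p*·99.4596 + (1−p*)·127.0952]/1.25 = 84.1195. B = V − Δ·S = 124.7600.
(3,2): S=79.5639. Δ = (V_up−V_dn)/(S_up−S_dn) = (45.3562−99.4596)/(110.5938−56.4904) = -1.0000. V = [p*·45.3562 + (1−p*)·99.4596]/1.25 = 45.1961. B = V − Δ·S = 124.7600.
(3,3): S=155.7659. Δ = (V_up−V_dn)/(S_up−S_dn) = (0.0000−45.3562)/(216.5146−110.5938) = -0.4282. V = [p*·0.0000 + (1−p*)·45.3562]/1.25 = 7.4704. B = V − Δ·S = 74.1707.
(2,0): S=29.2378. Δ = (V_up−V_dn)/(S_up−S_dn) = (84.1195−104.0012)/(40.6405−20.7588) = -1.0000. V = [p*·84.1195 + (1−p*)·104.0012]/1.25 = 70.5702. B = V − Δ·S = 99.8080.
(2,1): S=57.2402. Δ = (V_up−V_dn)/(S_up−S_dn) = (45.1961−84.1195)/(79.5639−40.6405) = -1.0000. V = [p*·45.1961 + (1−p*)·84.1195]/1.25 = 42.5678. B = V − Δ·S = 99.8080.
(2,2): S=112.0618. Δ = (V_up−V_dn)/(S_up−S_dn) = (7.4704−45.1961)/(155.7659−79.5639) = -0.4951. V = [p*·7.4704 + (1−p*)·45.1961]/1.25 = 12.1900. B = V − Δ·S = 67.6689.
(1,0): S=41.1800. Δ = (V_up−V_dn)/(S_up−S_dn) = (42.5678−70.5702)/(57.2402−29.2378) = -1.0000. V = [p*·42.5678 + (1−p*)·70.5702]/1.25 = 38.6664. B = V − Δ·S = 79.8464.
(1,1): S=80.6200. Δ = (V_up−V_dn)/(S_up−S_dn) = (12.1900−42.5678)/(112.0618−57.2402) = -0.5541. V = [p*·12.1900 + (1−p*)·42.5678]/1.25 = 14.7554. B = V − Δ·S = 59.4286.
(0,0): S=58.0000. Δ = (V_up−V_dn)/(S_up−S_dn) = (14.7554−38.6664)/(80.6200−41.1800) = -0.6063. V = [p*·14.7554 + (1−p*)·38.6664]/1.25 = 15.7426. B = V − Δ·S = 50.9058.
Each (Δ,B) replicates both successor values, so the strategy is self-financing and V0 is arbitrage-free.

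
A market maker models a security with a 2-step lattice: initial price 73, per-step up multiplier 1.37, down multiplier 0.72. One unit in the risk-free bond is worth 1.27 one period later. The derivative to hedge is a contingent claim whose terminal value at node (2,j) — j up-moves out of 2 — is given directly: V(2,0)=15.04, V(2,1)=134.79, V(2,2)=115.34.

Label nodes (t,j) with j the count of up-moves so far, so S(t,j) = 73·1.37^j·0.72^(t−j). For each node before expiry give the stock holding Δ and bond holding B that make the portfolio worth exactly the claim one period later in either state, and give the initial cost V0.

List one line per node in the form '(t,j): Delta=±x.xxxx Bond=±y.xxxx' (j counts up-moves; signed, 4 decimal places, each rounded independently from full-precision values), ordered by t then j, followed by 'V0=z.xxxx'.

Risk-neutral probability p* = (R−d)/(u−d) = (1.27−0.72)/(1.37−0.72) = 0.8462.
Payoff layer (t=2): V(2,0)=15.0400, V(2,1)=134.7900, V(2,2)=115.3400
  t=1,j=0: stock 52.5600 → up 72.0072 (V=134.7900), down 37.8432 (V=15.0400). Price 91.6275; hedge Δ=3.5052, bond B=-92.6033.
  t=1,j=1: stock 100.0100 → up 137.0137 (V=115.3400), down 72.0072 (V=134.7900). Price 93.1750; hedge Δ=-0.2992, bond B=123.0981.
  t=0,j=0: stock 73.0000 → up 100.0100 (V=93.1750), down 52.5600 (V=91.6275). Price 73.1787; hedge Δ=0.0326, bond B=70.7979.
Self-financing check: at every node Δ·S+B equals the discounted successor values.

(0,0): Delta=0.0326 Bond=70.7979
(1,0): Delta=3.5052 Bond=-92.6033
(1,1): Delta=-0.2992 Bond=123.0981
V0=73.1787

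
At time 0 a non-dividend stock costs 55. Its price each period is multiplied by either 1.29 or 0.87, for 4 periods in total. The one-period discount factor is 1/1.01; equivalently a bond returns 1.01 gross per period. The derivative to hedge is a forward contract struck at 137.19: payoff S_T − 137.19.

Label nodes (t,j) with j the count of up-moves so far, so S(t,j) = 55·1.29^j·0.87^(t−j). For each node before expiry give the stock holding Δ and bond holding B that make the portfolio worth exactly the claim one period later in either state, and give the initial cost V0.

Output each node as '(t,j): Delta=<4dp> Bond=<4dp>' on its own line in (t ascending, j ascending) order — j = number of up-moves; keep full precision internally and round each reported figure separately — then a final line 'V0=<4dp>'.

No-arbitrage ⇒ martingale measure with p* = (R−d)/(u−d) = 0.3333.
At expiry t=4: V(4,0)=-105.6806, V(4,1)=-90.4692, V(4,2)=-67.9143, V(4,3)=-34.4709, V(4,4)=15.1176
Node (3,0) S=36.2177: V=(p*·-90.4692+(1−p*)·-105.6806)/1.01=-99.6140; Δ=(-90.4692−-105.6806)/(46.7208−31.5094)=1.0000; B=V−Δ·S=-135.8317
Node (3,1) S=53.7021: V=(p*·-67.9143+(1−p*)·-90.4692)/1.01=-82.1296; Δ=(-67.9143−-90.4692)/(69.2757−46.7208)=1.0000; B=V−Δ·S=-135.8317
Node (3,2) S=79.6272: V=(p*·-34.4709+(1−p*)·-67.9143)/1.01=-56.2045; Δ=(-34.4709−-67.9143)/(102.7191−69.2757)=1.0000; B=V−Δ·S=-135.8317
Node (3,3) S=118.0679: V=(p*·15.1176+(1−p*)·-34.4709)/1.01=-17.7638; Δ=(15.1176−-34.4709)/(152.3076−102.7191)=1.0000; B=V−Δ·S=-135.8317
Node (2,0) S=41.6295: V=(p*·-82.1296+(1−p*)·-99.6140)/1.01=-92.8573; Δ=(-82.1296−-99.6140)/(53.7021−36.2177)=1.0000; B=V−Δ·S=-134.4868
Node (2,1) S=61.7265: V=(p*·-56.2045+(1−p*)·-82.1296)/1.01=-72.7603; Δ=(-56.2045−-82.1296)/(79.6272−53.7021)=1.0000; B=V−Δ·S=-134.4868
Node (2,2) S=91.5255: V=(p*·-17.7638+(1−p*)·-56.2045)/1.01=-42.9613; Δ=(-17.7638−-56.2045)/(118.0679−79.6272)=1.0000; B=V−Δ·S=-134.4868
Node (1,0) S=47.8500: V=(p*·-72.7603+(1−p*)·-92.8573)/1.01=-85.3053; Δ=(-72.7603−-92.8573)/(61.7265−41.6295)=1.0000; B=V−Δ·S=-133.1553
Node (1,1) S=70.9500: V=(p*·-42.9613+(1−p*)·-72.7603)/1.01=-62.2053; Δ=(-42.9613−-72.7603)/(91.5255−61.7265)=1.0000; B=V−Δ·S=-133.1553
Node (0,0) S=55.0000: V=(p*·-62.2053+(1−p*)·-85.3053)/1.01=-76.8369; Δ=(-62.2053−-85.3053)/(70.9500−47.8500)=1.0000; B=V−Δ·S=-131.8369
Each (Δ,B) replicates both successor values, so the strategy is self-financing and V0 is arbitrage-free.

(0,0): Delta=1.0000 Bond=-131.8369
(1,0): Delta=1.0000 Bond=-133.1553
(1,1): Delta=1.0000 Bond=-133.1553
(2,0): Delta=1.0000 Bond=-134.4868
(2,1): Delta=1.0000 Bond=-134.4868
(2,2): Delta=1.0000 Bond=-134.4868
(3,0): Delta=1.0000 Bond=-135.8317
(3,1): Delta=1.0000 Bond=-135.8317
(3,2): Delta=1.0000 Bond=-135.8317
(3,3): Delta=1.0000 Bond=-135.8317
V0=-76.8369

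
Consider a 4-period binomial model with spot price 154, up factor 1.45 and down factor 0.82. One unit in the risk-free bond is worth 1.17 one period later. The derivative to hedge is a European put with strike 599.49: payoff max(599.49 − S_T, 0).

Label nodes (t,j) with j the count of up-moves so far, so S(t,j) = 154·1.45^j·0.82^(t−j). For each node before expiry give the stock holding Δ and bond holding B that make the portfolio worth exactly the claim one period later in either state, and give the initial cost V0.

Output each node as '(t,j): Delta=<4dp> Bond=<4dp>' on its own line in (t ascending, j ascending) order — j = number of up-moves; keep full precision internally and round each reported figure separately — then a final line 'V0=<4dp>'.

Since d<R<u, set p* = (R−d)/(u−d) = 0.5556; price each node as the discounted p*-expectation of its children.
Terminal payoffs: V(4,0)=529.8632, V(4,1)=476.3695, V(4,2)=381.7770, V(4,3)=214.5096, V(4,4)=0.0000
Node (3,0) S=84.9107: V=(p*·476.3695+(1−p*)·529.8632)/1.17=427.4739; Δ=(476.3695−529.8632)/(123.1205−69.6268)=-1.0000; B=V−Δ·S=512.3846
Node (3,1) S=150.1469: V=(p*·381.7770+(1−p*)·476.3695)/1.17=362.2377; Δ=(381.7770−476.3695)/(217.7130−123.1205)=-1.0000; B=V−Δ·S=512.3846
Node (3,2) S=265.5037: V=(p*·214.5096+(1−p*)·381.7770)/1.17=246.8809; Δ=(214.5096−381.7770)/(384.9804−217.7130)=-1.0000; B=V−Δ·S=512.3846
Node (3,3) S=469.4882: V=(p*·0.0000+(1−p*)·214.5096)/1.17=81.4851; Δ=(0.0000−214.5096)/(680.7580−384.9804)=-0.7252; B=V−Δ·S=421.9766
Node (2,0) S=103.5496: V=(p*·362.2377+(1−p*)·427.4739)/1.17=334.3860; Δ=(362.2377−427.4739)/(150.1469−84.9107)=-1.0000; B=V−Δ·S=437.9356
Node (2,1) S=183.1060: V=(p*·246.8809+(1−p*)·362.2377)/1.17=254.8296; Δ=(246.8809−362.2377)/(265.5037−150.1469)=-1.0000; B=V−Δ·S=437.9356
Node (2,2) S=323.7850: V=(p*·81.4851+(1−p*)·246.8809)/1.17=132.4738; Δ=(81.4851−246.8809)/(469.4882−265.5037)=-0.8108; B=V−Δ·S=395.0068
Node (1,0) S=126.2800: V=(p*·254.8296+(1−p*)·334.3860)/1.17=248.0239; Δ=(254.8296−334.3860)/(183.1060−103.5496)=-1.0000; B=V−Δ·S=374.3039
Node (1,1) S=223.3000: V=(p*·132.4738+(1−p*)·254.8296)/1.17=159.7044; Δ=(132.4738−254.8296)/(323.7850−183.1060)=-0.8698; B=V−Δ·S=353.9199
Node (0,0) S=154.0000: V=(p*·159.7044+(1−p*)·248.0239)/1.17=170.0492; Δ=(159.7044−248.0239)/(223.3000−126.2800)=-0.9103; B=V−Δ·S=310.2388
Each (Δ,B) replicates both successor values, so the strategy is self-financing and V0 is arbitrage-free.

(0,0): Delta=-0.9103 Bond=310.2388
(1,0): Delta=-1.0000 Bond=374.3039
(1,1): Delta=-0.8698 Bond=353.9199
(2,0): Delta=-1.0000 Bond=437.9356
(2,1): Delta=-1.0000 Bond=437.9356
(2,2): Delta=-0.8108 Bond=395.0068
(3,0): Delta=-1.0000 Bond=512.3846
(3,1): Delta=-1.0000 Bond=512.3846
(3,2): Delta=-1.0000 Bond=512.3846
(3,3): Delta=-0.7252 Bond=421.9766
V0=170.0492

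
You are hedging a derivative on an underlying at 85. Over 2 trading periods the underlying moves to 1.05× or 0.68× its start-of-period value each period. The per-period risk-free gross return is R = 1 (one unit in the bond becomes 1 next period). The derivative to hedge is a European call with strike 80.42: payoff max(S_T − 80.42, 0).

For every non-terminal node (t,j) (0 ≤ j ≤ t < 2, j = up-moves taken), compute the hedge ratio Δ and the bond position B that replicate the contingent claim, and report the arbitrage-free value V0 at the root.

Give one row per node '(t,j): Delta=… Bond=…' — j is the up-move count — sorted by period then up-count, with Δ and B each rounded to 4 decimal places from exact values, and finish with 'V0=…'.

No-arbitrage ⇒ martingale measure with p* = (R−d)/(u−d) = 0.8649.
Terminal payoffs: V(2,0)=0.0000, V(2,1)=0.0000, V(2,2)=13.2925
  t=1,j=0: stock 57.8000 → up 60.6900 (V=0.0000), down 39.3040 (V=0.0000). Price 0.0000; hedge Δ=0.0000, bond B=0.0000.
  t=1,j=1: stock 89.2500 → up 93.7125 (V=13.2925), down 60.6900 (V=0.0000). Price 11.4962; hedge Δ=0.4025, bond B=-24.4295.
  t=0,j=0: stock 85.0000 → up 89.2500 (V=11.4962), down 57.8000 (V=0.0000). Price 9.9427; hedge Δ=0.3655, bond B=-21.1282.
The time-0 hedge costs 9.9427, which is the no-arbitrage price.

(0,0): Delta=0.3655 Bond=-21.1282
(1,0): Delta=0.0000 Bond=0.0000
(1,1): Delta=0.4025 Bond=-24.4295
V0=9.9427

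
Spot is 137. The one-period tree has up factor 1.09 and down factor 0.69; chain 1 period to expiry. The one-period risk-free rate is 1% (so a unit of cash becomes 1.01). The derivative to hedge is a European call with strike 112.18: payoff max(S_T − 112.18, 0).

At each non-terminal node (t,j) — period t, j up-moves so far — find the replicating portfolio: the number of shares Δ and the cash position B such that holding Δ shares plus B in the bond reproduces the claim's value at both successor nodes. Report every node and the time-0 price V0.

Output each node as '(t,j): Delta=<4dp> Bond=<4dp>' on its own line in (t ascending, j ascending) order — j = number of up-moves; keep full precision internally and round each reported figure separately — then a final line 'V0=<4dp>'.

(0,0): Delta=0.6779 Bond=-63.4493
V0=29.4257

No-arbitrage ⇒ martingale measure with p* = (R−d)/(u−d) = 0.8000.
Terminal values V(1,·): V(1,0)=0.0000, V(1,1)=37.1500
  t=0,j=0: stock 137.0000 → up 149.3300 (V=37.1500), down 94.5300 (V=0.0000). Price 29.4257; hedge Δ=0.6779, bond B=-63.4493.
Check: Δ(0,0)·S0 + B(0,0) = 29.4257 = V0.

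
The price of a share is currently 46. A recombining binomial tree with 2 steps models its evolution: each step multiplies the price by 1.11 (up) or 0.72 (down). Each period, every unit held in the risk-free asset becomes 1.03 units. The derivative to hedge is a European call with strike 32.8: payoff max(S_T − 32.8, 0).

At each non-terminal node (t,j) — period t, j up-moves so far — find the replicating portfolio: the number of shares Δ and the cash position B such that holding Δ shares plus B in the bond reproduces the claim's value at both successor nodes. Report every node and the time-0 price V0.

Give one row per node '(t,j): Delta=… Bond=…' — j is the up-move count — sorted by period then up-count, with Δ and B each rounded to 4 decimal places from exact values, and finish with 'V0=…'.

(0,0): Delta=0.9006 Bond=-25.9899
(1,0): Delta=0.3068 Bond=-7.1036
(1,1): Delta=1.0000 Bond=-31.8447
V0=15.4380

Risk-neutral probability p* = (R−d)/(u−d) = (1.03−0.72)/(1.11−0.72) = 0.7949.
Terminal payoffs: V(2,0)=0.0000, V(2,1)=3.9632, V(2,2)=23.8766
Node (1,0) S=33.1200: V=(p*·3.9632+(1−p*)·0.0000)/1.03=3.0585; Δ=(3.9632−0.0000)/(36.7632−23.8464)=0.3068; B=V−Δ·S=-7.1036
Node (1,1) S=51.0600: V=(p*·23.8766+(1−p*)·3.9632)/1.03=19.2153; Δ=(23.8766−3.9632)/(56.6766−36.7632)=1.0000; B=V−Δ·S=-31.8447
Node (0,0) S=46.0000: V=(p*·19.2153+(1−p*)·3.0585)/1.03=15.4380; Δ=(19.2153−3.0585)/(51.0600−33.1200)=0.9006; B=V−Δ·S=-25.9899
Each (Δ,B) replicates both successor values, so the strategy is self-financing and V0 is arbitrage-free.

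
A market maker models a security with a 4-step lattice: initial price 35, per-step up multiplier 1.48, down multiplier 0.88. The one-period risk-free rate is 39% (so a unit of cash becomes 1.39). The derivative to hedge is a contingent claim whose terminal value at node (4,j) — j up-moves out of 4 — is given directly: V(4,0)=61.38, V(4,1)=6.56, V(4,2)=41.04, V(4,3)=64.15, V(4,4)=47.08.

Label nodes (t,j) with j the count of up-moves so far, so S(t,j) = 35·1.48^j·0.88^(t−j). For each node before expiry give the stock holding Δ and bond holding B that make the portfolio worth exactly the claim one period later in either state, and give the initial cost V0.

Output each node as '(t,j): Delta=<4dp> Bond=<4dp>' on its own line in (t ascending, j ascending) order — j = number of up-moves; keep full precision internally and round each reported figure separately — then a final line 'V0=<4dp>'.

The replicating-portfolio and risk-neutral prices coincide; use p* = (1.39−0.88)/(1.48−0.88) = 0.8500 for the latter.
Terminal values V(4,·): V(4,0)=61.3800, V(4,1)=6.5600, V(4,2)=41.0400, V(4,3)=64.1500, V(4,4)=47.0800
(3,0): S=23.8515. Δ = (V_up−V_dn)/(S_up−S_dn) = (6.5600−61.3800)/(35.3002−20.9893) = -3.8306. V = [p*·6.5600 + (1−p*)·61.3800]/1.39 = 10.6353. B = V − Δ·S = 102.0019.
(3,1): S=40.1139. Δ = (V_up−V_dn)/(S_up−S_dn) = (41.0400−6.5600)/(59.3686−35.3002) = 1.4326. V = [p*·41.0400 + (1−p*)·6.5600]/1.39 = 25.8043. B = V − Δ·S = -31.6624.
(3,2): S=67.4643. Δ = (V_up−V_dn)/(S_up−S_dn) = (64.1500−41.0400)/(99.8472−59.3686) = 0.5709. V = [p*·64.1500 + (1−p*)·41.0400]/1.39 = 43.6572. B = V − Δ·S = 5.1405.
(3,3): S=113.4627. Δ = (V_up−V_dn)/(S_up−S_dn) = (47.0800−64.1500)/(167.9248−99.8472) = -0.2507. V = [p*·47.0800 + (1−p*)·64.1500]/1.39 = 35.7126. B = V − Δ·S = 64.1626.
(2,0): S=27.1040. Δ = (V_up−V_dn)/(S_up−S_dn) = (25.8043−10.6353)/(40.1139−23.8515) = 0.9328. V = [p*·25.8043 + (1−p*)·10.6353]/1.39 = 16.9273. B = V − Δ·S = -8.3545.
(2,1): S=45.5840. Δ = (V_up−V_dn)/(S_up−S_dn) = (43.6572−25.8043)/(67.4643−40.1139) = 0.6527. V = [p*·43.6572 + (1−p*)·25.8043]/1.39 = 29.4815. B = V − Δ·S = -0.2733.
(2,2): S=76.6640. Δ = (V_up−V_dn)/(S_up−S_dn) = (35.7126−43.6572)/(113.4627−67.4643) = -0.1727. V = [p*·35.7126 + (1−p*)·43.6572]/1.39 = 26.5498. B = V − Δ·S = 39.7908.
(1,0): S=30.8000. Δ = (V_up−V_dn)/(S_up−S_dn) = (29.4815−16.9273)/(45.5840−27.1040) = 0.6793. V = [p*·29.4815 + (1−p*)·16.9273]/1.39 = 19.8549. B = V − Δ·S = -1.0687.
(1,1): S=51.8000. Δ = (V_up−V_dn)/(S_up−S_dn) = (26.5498−29.4815)/(76.6640−45.5840) = -0.0943. V = [p*·26.5498 + (1−p*)·29.4815]/1.39 = 19.4170. B = V − Δ·S = 24.3030.
(0,0): S=35.0000. Δ = (V_up−V_dn)/(S_up−S_dn) = (19.4170−19.8549)/(51.8000−30.8000) = -0.0209. V = [p*·19.4170 + (1−p*)·19.8549]/1.39 = 14.0163. B = V − Δ·S = 14.7462.
Root portfolio cost Δ·35+B reproduces V0=14.0163.

(0,0): Delta=-0.0209 Bond=14.7462
(1,0): Delta=0.6793 Bond=-1.0687
(1,1): Delta=-0.0943 Bond=24.3030
(2,0): Delta=0.9328 Bond=-8.3545
(2,1): Delta=0.6527 Bond=-0.2733
(2,2): Delta=-0.1727 Bond=39.7908
(3,0): Delta=-3.8306 Bond=102.0019
(3,1): Delta=1.4326 Bond=-31.6624
(3,2): Delta=0.5709 Bond=5.1405
(3,3): Delta=-0.2507 Bond=64.1626
V0=14.0163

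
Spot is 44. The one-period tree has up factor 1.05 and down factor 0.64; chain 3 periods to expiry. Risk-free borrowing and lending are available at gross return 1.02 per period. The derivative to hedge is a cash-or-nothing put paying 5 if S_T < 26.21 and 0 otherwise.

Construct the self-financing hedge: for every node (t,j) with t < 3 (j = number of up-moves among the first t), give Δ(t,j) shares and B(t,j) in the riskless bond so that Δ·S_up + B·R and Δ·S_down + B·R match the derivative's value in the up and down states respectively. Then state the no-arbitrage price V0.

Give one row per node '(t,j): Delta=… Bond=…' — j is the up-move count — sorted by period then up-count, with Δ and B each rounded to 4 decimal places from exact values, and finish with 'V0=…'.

Risk-neutral probability p* = (R−d)/(u−d) = (1.02−0.64)/(1.05−0.64) = 0.9268.
At expiry t=3: V(3,0)=5.0000, V(3,1)=5.0000, V(3,2)=0.0000, V(3,3)=0.0000
  t=2,j=0: stock 18.0224 → up 18.9235 (V=5.0000), down 11.5343 (V=5.0000). Price 4.9020; hedge Δ=0.0000, bond B=4.9020.
  t=2,j=1: stock 29.5680 → up 31.0464 (V=0.0000), down 18.9235 (V=5.0000). Price 0.3587; hedge Δ=-0.4124, bond B=12.5538.
  t=2,j=2: stock 48.5100 → up 50.9355 (V=0.0000), down 31.0464 (V=0.0000). Price 0.0000; hedge Δ=0.0000, bond B=0.0000.
  t=1,j=0: stock 28.1600 → up 29.5680 (V=0.3587), down 18.0224 (V=4.9020). Price 0.6776; hedge Δ=-0.3935, bond B=11.7587.
  t=1,j=1: stock 46.2000 → up 48.5100 (V=0.0000), down 29.5680 (V=0.3587). Price 0.0257; hedge Δ=-0.0189, bond B=0.9006.
  t=0,j=0: stock 44.0000 → up 46.2000 (V=0.0257), down 28.1600 (V=0.6776). Price 0.0720; hedge Δ=-0.0361, bond B=1.6618.
Each (Δ,B) replicates both successor values, so the strategy is self-financing and V0 is arbitrage-free.

(0,0): Delta=-0.0361 Bond=1.6618
(1,0): Delta=-0.3935 Bond=11.7587
(1,1): Delta=-0.0189 Bond=0.9006
(2,0): Delta=0.0000 Bond=4.9020
(2,1): Delta=-0.4124 Bond=12.5538
(2,2): Delta=0.0000 Bond=0.0000
V0=0.0720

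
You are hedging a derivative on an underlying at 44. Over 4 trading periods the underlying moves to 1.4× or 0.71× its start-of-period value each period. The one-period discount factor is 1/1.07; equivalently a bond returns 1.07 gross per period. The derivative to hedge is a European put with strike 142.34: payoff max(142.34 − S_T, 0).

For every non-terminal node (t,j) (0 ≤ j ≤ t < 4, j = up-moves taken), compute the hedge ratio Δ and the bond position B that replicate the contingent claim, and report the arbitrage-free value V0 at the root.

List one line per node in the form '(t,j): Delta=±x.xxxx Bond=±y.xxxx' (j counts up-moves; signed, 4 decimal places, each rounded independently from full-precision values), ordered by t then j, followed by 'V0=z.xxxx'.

No-arbitrage ⇒ martingale measure with p* = (R−d)/(u−d) = 0.5217.
Terminal payoffs: V(4,0)=131.1589, V(4,1)=120.2927, V(4,2)=98.8664, V(4,3)=56.6174, V(4,4)=0.0000
(3,0): S=15.7481. Δ = (V_up−V_dn)/(S_up−S_dn) = (120.2927−131.1589)/(22.0473−11.1811) = -1.0000. V = [p*·120.2927 + (1−p*)·131.1589]/1.07 = 117.2800. B = V − Δ·S = 133.0280.
(3,1): S=31.0526. Δ = (V_up−V_dn)/(S_up−S_dn) = (98.8664−120.2927)/(43.4736−22.0473) = -1.0000. V = [p*·98.8664 + (1−p*)·120.2927]/1.07 = 101.9755. B = V − Δ·S = 133.0280.
(3,2): S=61.2304. Δ = (V_up−V_dn)/(S_up−S_dn) = (56.6174−98.8664)/(85.7226−43.4736) = -1.0000. V = [p*·56.6174 + (1−p*)·98.8664]/1.07 = 71.7976. B = V − Δ·S = 133.0280.
(3,3): S=120.7360. Δ = (V_up−V_dn)/(S_up−S_dn) = (0.0000−56.6174)/(169.0304−85.7226) = -0.6796. V = [p*·0.0000 + (1−p*)·56.6174]/1.07 = 25.3065. B = V − Δ·S = 107.3607.
(2,0): S=22.1804. Δ = (V_up−V_dn)/(S_up−S_dn) = (101.9755−117.2800)/(31.0526−15.7481) = -1.0000. V = [p*·101.9755 + (1−p*)·117.2800]/1.07 = 102.1449. B = V − Δ·S = 124.3253.
(2,1): S=43.7360. Δ = (V_up−V_dn)/(S_up−S_dn) = (71.7976−101.9755)/(61.2304−31.0526) = -1.0000. V = [p*·71.7976 + (1−p*)·101.9755]/1.07 = 80.5893. B = V − Δ·S = 124.3253.
(2,2): S=86.2400. Δ = (V_up−V_dn)/(S_up−S_dn) = (25.3065−71.7976)/(120.7360−61.2304) = -0.7813. V = [p*·25.3065 + (1−p*)·71.7976]/1.07 = 44.4312. B = V − Δ·S = 111.8097.
(1,0): S=31.2400. Δ = (V_up−V_dn)/(S_up−S_dn) = (80.5893−102.1449)/(43.7360−22.1804) = -1.0000. V = [p*·80.5893 + (1−p*)·102.1449]/1.07 = 84.9518. B = V − Δ·S = 116.1918.
(1,1): S=61.6000. Δ = (V_up−V_dn)/(S_up−S_dn) = (44.4312−80.5893)/(86.2400−43.7360) = -0.8507. V = [p*·44.4312 + (1−p*)·80.5893]/1.07 = 57.6862. B = V − Δ·S = 110.0892.
(0,0): S=44.0000. Δ = (V_up−V_dn)/(S_up−S_dn) = (57.6862−84.9518)/(61.6000−31.2400) = -0.8981. V = [p*·57.6862 + (1−p*)·84.9518]/1.07 = 66.0993. B = V − Δ·S = 105.6148.
Self-financing check: at every node Δ·S+B equals the discounted successor values.

(0,0): Delta=-0.8981 Bond=105.6148
(1,0): Delta=-1.0000 Bond=116.1918
(1,1): Delta=-0.8507 Bond=110.0892
(2,0): Delta=-1.0000 Bond=124.3253
(2,1): Delta=-1.0000 Bond=124.3253
(2,2): Delta=-0.7813 Bond=111.8097
(3,0): Delta=-1.0000 Bond=133.0280
(3,1): Delta=-1.0000 Bond=133.0280
(3,2): Delta=-1.0000 Bond=133.0280
(3,3): Delta=-0.6796 Bond=107.3607
V0=66.0993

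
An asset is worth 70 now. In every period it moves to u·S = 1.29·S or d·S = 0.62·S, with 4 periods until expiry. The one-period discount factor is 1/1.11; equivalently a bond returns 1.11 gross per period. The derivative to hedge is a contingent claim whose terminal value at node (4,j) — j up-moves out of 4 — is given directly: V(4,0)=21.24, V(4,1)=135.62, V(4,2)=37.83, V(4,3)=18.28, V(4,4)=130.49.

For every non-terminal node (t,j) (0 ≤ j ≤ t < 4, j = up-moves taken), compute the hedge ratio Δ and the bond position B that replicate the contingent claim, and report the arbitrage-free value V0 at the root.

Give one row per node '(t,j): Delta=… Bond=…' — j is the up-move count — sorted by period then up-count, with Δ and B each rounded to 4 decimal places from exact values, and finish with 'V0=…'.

(0,0): Delta=0.3461 Bond=16.3403
(1,0): Delta=-1.1340 Bond=82.3737
(1,1): Delta=0.6074 Bond=-5.4591
(2,0): Delta=-2.0383 Bond=115.7667
(2,1): Delta=-0.9744 Bond=82.4966
(2,2): Delta=0.8867 Bond=-38.5905
(3,0): Delta=10.2330 Bond=-76.2200
(3,1): Delta=-4.2048 Bond=203.7047
(3,2): Delta=-0.4040 Bond=50.3793
(3,3): Delta=1.1145 Bond=-77.0776
V0=40.5651

Under the risk-neutral measure, an up-move has probability p* = (R−d)/(u−d) = 0.7313 and values discount at R = 1.11.
Terminal values V(4,·): V(4,0)=21.2400, V(4,1)=135.6200, V(4,2)=37.8300, V(4,3)=18.2800, V(4,4)=130.4900
(3,0): S=16.6830. Δ = (V_up−V_dn)/(S_up−S_dn) = (135.6200−21.2400)/(21.5210−10.3434) = 10.2330. V = [p*·135.6200 + (1−p*)·21.2400]/1.11 = 94.4964. B = V − Δ·S = -76.2200.
(3,1): S=34.7113. Δ = (V_up−V_dn)/(S_up−S_dn) = (37.8300−135.6200)/(44.7776−21.5210) = -4.2048. V = [p*·37.8300 + (1−p*)·135.6200]/1.11 = 57.7495. B = V − Δ·S = 203.7047.
(3,2): S=72.2219. Δ = (V_up−V_dn)/(S_up−S_dn) = (18.2800−37.8300)/(93.1663−44.7776) = -0.4040. V = [p*·18.2800 + (1−p*)·37.8300]/1.11 = 21.2002. B = V − Δ·S = 50.3793.
(3,3): S=150.2682. Δ = (V_up−V_dn)/(S_up−S_dn) = (130.4900−18.2800)/(193.8460−93.1663) = 1.1145. V = [p*·130.4900 + (1−p*)·18.2800]/1.11 = 90.4000. B = V − Δ·S = -77.0776.
(2,0): S=26.9080. Δ = (V_up−V_dn)/(S_up−S_dn) = (57.7495−94.4964)/(34.7113−16.6830) = -2.0383. V = [p*·57.7495 + (1−p*)·94.4964]/1.11 = 60.9205. B = V − Δ·S = 115.7667.
(2,1): S=55.9860. Δ = (V_up−V_dn)/(S_up−S_dn) = (21.2002−57.7495)/(72.2219−34.7113) = -0.9744. V = [p*·21.2002 + (1−p*)·57.7495]/1.11 = 27.9454. B = V − Δ·S = 82.4966.
(2,2): S=116.4870. Δ = (V_up−V_dn)/(S_up−S_dn) = (90.4000−21.2002)/(150.2682−72.2219) = 0.8867. V = [p*·90.4000 + (1−p*)·21.2002]/1.11 = 64.6928. B = V − Δ·S = -38.5905.
(1,0): S=43.4000. Δ = (V_up−V_dn)/(S_up−S_dn) = (27.9454−60.9205)/(55.9860−26.9080) = -1.1340. V = [p*·27.9454 + (1−p*)·60.9205]/1.11 = 33.1571. B = V − Δ·S = 82.3737.
(1,1): S=90.3000. Δ = (V_up−V_dn)/(S_up−S_dn) = (64.6928−27.9454)/(116.4870−55.9860) = 0.6074. V = [p*·64.6928 + (1−p*)·27.9454]/1.11 = 49.3877. B = V − Δ·S = -5.4591.
(0,0): S=70.0000. Δ = (V_up−V_dn)/(S_up−S_dn) = (49.3877−33.1571)/(90.3000−43.4000) = 0.3461. V = [p*·49.3877 + (1−p*)·33.1571]/1.11 = 40.5651. B = V − Δ·S = 16.3403.
Each (Δ,B) replicates both successor values, so the strategy is self-financing and V0 is arbitrage-free.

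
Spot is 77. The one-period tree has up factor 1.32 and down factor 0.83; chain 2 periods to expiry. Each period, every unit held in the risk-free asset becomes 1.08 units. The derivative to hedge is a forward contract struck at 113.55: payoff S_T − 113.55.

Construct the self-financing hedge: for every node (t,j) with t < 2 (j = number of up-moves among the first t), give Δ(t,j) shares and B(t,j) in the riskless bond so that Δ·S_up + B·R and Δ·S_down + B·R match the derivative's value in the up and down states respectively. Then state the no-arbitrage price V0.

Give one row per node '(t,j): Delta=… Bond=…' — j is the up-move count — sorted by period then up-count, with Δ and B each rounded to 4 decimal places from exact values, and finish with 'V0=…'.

(0,0): Delta=1.0000 Bond=-97.3508
(1,0): Delta=1.0000 Bond=-105.1389
(1,1): Delta=1.0000 Bond=-105.1389
V0=-20.3508

No-arbitrage ⇒ martingale measure with p* = (R−d)/(u−d) = 0.5102.
Terminal values V(2,·): V(2,0)=-60.5047, V(2,1)=-29.1888, V(2,2)=20.6148
Node (1,0) S=63.9100: V=(p*·-29.1888+(1−p*)·-60.5047)/1.08=-41.2289; Δ=(-29.1888−-60.5047)/(84.3612−53.0453)=1.0000; B=V−Δ·S=-105.1389
Node (1,1) S=101.6400: V=(p*·20.6148+(1−p*)·-29.1888)/1.08=-3.4989; Δ=(20.6148−-29.1888)/(134.1648−84.3612)=1.0000; B=V−Δ·S=-105.1389
Node (0,0) S=77.0000: V=(p*·-3.4989+(1−p*)·-41.2289)/1.08=-20.3508; Δ=(-3.4989−-41.2289)/(101.6400−63.9100)=1.0000; B=V−Δ·S=-97.3508
Each (Δ,B) replicates both successor values, so the strategy is self-financing and V0 is arbitrage-free.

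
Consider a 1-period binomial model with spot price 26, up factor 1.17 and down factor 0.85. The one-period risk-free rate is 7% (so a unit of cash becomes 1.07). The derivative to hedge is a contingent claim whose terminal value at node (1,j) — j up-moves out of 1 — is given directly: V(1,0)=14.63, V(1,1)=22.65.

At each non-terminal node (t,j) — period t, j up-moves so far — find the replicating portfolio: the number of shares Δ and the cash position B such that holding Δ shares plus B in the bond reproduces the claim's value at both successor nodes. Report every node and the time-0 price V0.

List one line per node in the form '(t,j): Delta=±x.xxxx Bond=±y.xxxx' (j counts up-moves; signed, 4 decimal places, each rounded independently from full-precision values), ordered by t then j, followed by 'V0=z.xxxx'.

(0,0): Delta=0.9639 Bond=-6.2366
V0=18.8259

Under the risk-neutral measure, an up-move has probability p* = (R−d)/(u−d) = 0.6875 and values discount at R = 1.07.
Terminal payoffs: V(1,0)=14.6300, V(1,1)=22.6500
  t=0,j=0: stock 26.0000 → up 30.4200 (V=22.6500), down 22.1000 (V=14.6300). Price 18.8259; hedge Δ=0.9639, bond B=-6.2366.
Root portfolio cost Δ·26+B reproduces V0=18.8259.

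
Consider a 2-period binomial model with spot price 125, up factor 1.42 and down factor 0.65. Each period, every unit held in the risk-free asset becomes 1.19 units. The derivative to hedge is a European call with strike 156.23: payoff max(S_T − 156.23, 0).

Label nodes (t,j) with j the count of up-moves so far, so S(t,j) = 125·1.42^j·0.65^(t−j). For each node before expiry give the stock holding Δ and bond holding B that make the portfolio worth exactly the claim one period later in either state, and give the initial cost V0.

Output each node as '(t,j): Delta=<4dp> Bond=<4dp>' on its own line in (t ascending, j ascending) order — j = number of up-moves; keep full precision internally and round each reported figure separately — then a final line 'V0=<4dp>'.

(0,0): Delta=0.5867 Bond=-40.0579
(1,0): Delta=0.0000 Bond=0.0000
(1,1): Delta=0.7011 Bond=-67.9723
V0=33.2789

No-arbitrage ⇒ martingale measure with p* = (R−d)/(u−d) = 0.7013.
Payoff layer (t=2): V(2,0)=0.0000, V(2,1)=0.0000, V(2,2)=95.8200
  t=1,j=0: stock 81.2500 → up 115.3750 (V=0.0000), down 52.8125 (V=0.0000). Price 0.0000; hedge Δ=0.0000, bond B=0.0000.
  t=1,j=1: stock 177.5000 → up 252.0500 (V=95.8200), down 115.3750 (V=0.0000). Price 56.4693; hedge Δ=0.7011, bond B=-67.9723.
  t=0,j=0: stock 125.0000 → up 177.5000 (V=56.4693), down 81.2500 (V=0.0000). Price 33.2789; hedge Δ=0.5867, bond B=-40.0579.
Each (Δ,B) replicates both successor values, so the strategy is self-financing and V0 is arbitrage-free.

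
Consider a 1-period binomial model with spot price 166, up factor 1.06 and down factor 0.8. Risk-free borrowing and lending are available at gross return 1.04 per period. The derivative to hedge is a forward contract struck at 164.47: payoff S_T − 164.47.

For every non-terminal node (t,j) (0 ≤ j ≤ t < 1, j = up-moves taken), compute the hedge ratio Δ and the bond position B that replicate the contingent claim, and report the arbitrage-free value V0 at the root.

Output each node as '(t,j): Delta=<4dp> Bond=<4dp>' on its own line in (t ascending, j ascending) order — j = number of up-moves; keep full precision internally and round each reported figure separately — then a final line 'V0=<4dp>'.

(0,0): Delta=1.0000 Bond=-158.1442
V0=7.8558

Risk-neutral probability p* = (R−d)/(u−d) = (1.04−0.8)/(1.06−0.8) = 0.9231.
Payoff layer (t=1): V(1,0)=-31.6700, V(1,1)=11.4900
Node (0,0) S=166.0000: V=(p*·11.4900+(1−p*)·-31.6700)/1.04=7.8558; Δ=(11.4900−-31.6700)/(175.9600−132.8000)=1.0000; B=V−Δ·S=-158.1442
Self-financing check: at every node Δ·S+B equals the discounted successor values.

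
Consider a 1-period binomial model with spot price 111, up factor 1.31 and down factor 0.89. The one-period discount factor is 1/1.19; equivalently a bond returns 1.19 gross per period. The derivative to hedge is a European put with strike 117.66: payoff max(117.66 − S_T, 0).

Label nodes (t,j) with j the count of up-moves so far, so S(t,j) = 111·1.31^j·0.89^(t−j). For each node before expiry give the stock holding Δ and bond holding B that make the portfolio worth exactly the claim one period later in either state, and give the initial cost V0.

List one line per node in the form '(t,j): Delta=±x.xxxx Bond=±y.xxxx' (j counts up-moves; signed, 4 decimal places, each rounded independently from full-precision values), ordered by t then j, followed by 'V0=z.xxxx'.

(0,0): Delta=-0.4048 Bond=49.4592
V0=4.5306

Under the risk-neutral measure, an up-move has probability p* = (R−d)/(u−d) = 0.7143 and values discount at R = 1.19.
Terminal values V(1,·): V(1,0)=18.8700, V(1,1)=0.0000
(0,0): S=111.0000. Δ = (V_up−V_dn)/(S_up−S_dn) = (0.0000−18.8700)/(145.4100−98.7900) = -0.4048. V = [p*·0.0000 + (1−p*)·18.8700]/1.19 = 4.5306. B = V − Δ·S = 49.4592.
The time-0 hedge costs 4.5306, which is the no-arbitrage price.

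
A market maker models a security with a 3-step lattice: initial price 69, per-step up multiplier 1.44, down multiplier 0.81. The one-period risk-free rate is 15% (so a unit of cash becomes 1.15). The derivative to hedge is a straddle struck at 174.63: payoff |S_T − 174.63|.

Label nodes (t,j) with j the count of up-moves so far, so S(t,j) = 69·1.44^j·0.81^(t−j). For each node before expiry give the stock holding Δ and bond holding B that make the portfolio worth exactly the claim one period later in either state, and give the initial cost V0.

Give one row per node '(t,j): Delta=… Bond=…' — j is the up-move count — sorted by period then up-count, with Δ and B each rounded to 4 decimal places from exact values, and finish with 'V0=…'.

Under the risk-neutral measure, an up-move has probability p* = (R−d)/(u−d) = 0.5397 and values discount at R = 1.15.
Terminal payoffs: V(3,0)=137.9606, V(3,1)=109.4399, V(3,2)=58.7365, V(3,3)=31.4029
Node (2,0) S=45.2709: V=(p*·109.4399+(1−p*)·137.9606)/1.15=106.5813; Δ=(109.4399−137.9606)/(65.1901−36.6694)=-1.0000; B=V−Δ·S=151.8522
Node (2,1) S=80.4816: V=(p*·58.7365+(1−p*)·109.4399)/1.15=71.3706; Δ=(58.7365−109.4399)/(115.8935−65.1901)=-1.0000; B=V−Δ·S=151.8522
Node (2,2) S=143.0784: V=(p*·31.4029+(1−p*)·58.7365)/1.15=38.2479; Δ=(31.4029−58.7365)/(206.0329−115.8935)=-0.3032; B=V−Δ·S=81.6345
Node (1,0) S=55.8900: V=(p*·71.3706+(1−p*)·106.5813)/1.15=76.1554; Δ=(71.3706−106.5813)/(80.4816−45.2709)=-1.0000; B=V−Δ·S=132.0454
Node (1,1) S=99.3600: V=(p*·38.2479+(1−p*)·71.3706)/1.15=46.5172; Δ=(38.2479−71.3706)/(143.0784−80.4816)=-0.5291; B=V−Δ·S=99.0930
Node (0,0) S=69.0000: V=(p*·46.5172+(1−p*)·76.1554)/1.15=52.3132; Δ=(46.5172−76.1554)/(99.3600−55.8900)=-0.6818; B=V−Δ·S=99.3579
Root portfolio cost Δ·69+B reproduces V0=52.3132.

(0,0): Delta=-0.6818 Bond=99.3579
(1,0): Delta=-1.0000 Bond=132.0454
(1,1): Delta=-0.5291 Bond=99.0930
(2,0): Delta=-1.0000 Bond=151.8522
(2,1): Delta=-1.0000 Bond=151.8522
(2,2): Delta=-0.3032 Bond=81.6345
V0=52.3132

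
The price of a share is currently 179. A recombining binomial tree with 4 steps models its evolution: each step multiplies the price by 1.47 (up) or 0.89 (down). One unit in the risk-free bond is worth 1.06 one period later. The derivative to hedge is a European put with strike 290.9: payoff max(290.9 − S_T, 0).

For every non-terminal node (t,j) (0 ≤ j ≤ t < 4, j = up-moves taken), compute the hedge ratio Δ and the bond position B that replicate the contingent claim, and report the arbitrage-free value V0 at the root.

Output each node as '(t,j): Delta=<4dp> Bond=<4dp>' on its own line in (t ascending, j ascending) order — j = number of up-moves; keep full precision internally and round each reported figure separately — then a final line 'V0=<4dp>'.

Risk-neutral probability p* = (R−d)/(u−d) = (1.06−0.89)/(1.47−0.89) = 0.2931.
Terminal values V(4,·): V(4,0)=178.5914, V(4,1)=105.4015, V(4,2)=0.0000, V(4,3)=0.0000, V(4,4)=0.0000
  t=3,j=0: stock 126.1895 → up 185.4985 (V=105.4015), down 112.3086 (V=178.5914). Price 148.2445; hedge Δ=-1.0000, bond B=274.4340.
  t=3,j=1: stock 208.4253 → up 306.3852 (V=0.0000), down 185.4985 (V=105.4015). Price 70.2905; hedge Δ=-0.8719, bond B=252.0173.
  t=3,j=2: stock 344.2530 → up 506.0519 (V=0.0000), down 306.3852 (V=0.0000). Price 0.0000; hedge Δ=0.0000, bond B=0.0000.
  t=3,j=3: stock 568.5976 → up 835.8385 (V=0.0000), down 506.0519 (V=0.0000). Price 0.0000; hedge Δ=0.0000, bond B=0.0000.
  t=2,j=0: stock 141.7859 → up 208.4253 (V=70.2905), down 126.1895 (V=148.2445). Price 118.2980; hedge Δ=-0.9479, bond B=252.7015.
  t=2,j=1: stock 234.1857 → up 344.2530 (V=0.0000), down 208.4253 (V=70.2905). Price 46.8756; hedge Δ=-0.5175, bond B=168.0662.
  t=2,j=2: stock 386.8011 → up 568.5976 (V=0.0000), down 344.2530 (V=0.0000). Price 0.0000; hedge Δ=0.0000, bond B=0.0000.
  t=1,j=0: stock 159.3100 → up 234.1857 (V=46.8756), down 141.7859 (V=118.2980). Price 91.8527; hedge Δ=-0.7730, bond B=214.9949.
  t=1,j=1: stock 263.1300 → up 386.8011 (V=0.0000), down 234.1857 (V=46.8756). Price 31.2606; hedge Δ=-0.3071, bond B=112.0806.
  t=0,j=0: stock 179.0000 → up 263.1300 (V=31.2606), down 159.3100 (V=91.8527). Price 69.8990; hedge Δ=-0.5836, bond B=174.3682.
The time-0 hedge costs 69.8990, which is the no-arbitrage price.

(0,0): Delta=-0.5836 Bond=174.3682
(1,0): Delta=-0.7730 Bond=214.9949
(1,1): Delta=-0.3071 Bond=112.0806
(2,0): Delta=-0.9479 Bond=252.7015
(2,1): Delta=-0.5175 Bond=168.0662
(2,2): Delta=0.0000 Bond=0.0000
(3,0): Delta=-1.0000 Bond=274.4340
(3,1): Delta=-0.8719 Bond=252.0173
(3,2): Delta=0.0000 Bond=0.0000
(3,3): Delta=0.0000 Bond=0.0000
V0=69.8990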